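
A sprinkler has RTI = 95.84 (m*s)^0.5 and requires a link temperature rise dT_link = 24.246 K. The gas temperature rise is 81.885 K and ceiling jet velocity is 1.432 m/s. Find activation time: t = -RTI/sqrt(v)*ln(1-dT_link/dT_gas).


dT_link/dT_gas = 0.29610
ln(1 - 0.29610) = -0.35112
t = -95.84 / sqrt(1.432) * -0.35112 = 28.121 s

28.121 s


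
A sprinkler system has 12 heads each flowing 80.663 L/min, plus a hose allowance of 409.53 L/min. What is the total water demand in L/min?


Sprinkler demand = 12 * 80.663 = 967.956 L/min
Total = 967.956 + 409.53 = 1377.486 L/min

1377.486 L/min


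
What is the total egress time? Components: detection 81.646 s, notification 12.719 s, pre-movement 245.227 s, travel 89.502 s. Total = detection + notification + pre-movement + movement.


Total = 81.646 + 12.719 + 245.227 + 89.502 = 429.094 s

429.094 s


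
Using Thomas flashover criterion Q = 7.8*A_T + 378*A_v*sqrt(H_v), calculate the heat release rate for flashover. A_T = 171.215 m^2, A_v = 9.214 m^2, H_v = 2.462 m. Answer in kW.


7.8*A_T = 1335.477
sqrt(H_v) = 1.5691
378*A_v*sqrt(H_v) = 5464.9
Q = 1335.477 + 5464.9 = 6800.4 kW

6800.4 kW


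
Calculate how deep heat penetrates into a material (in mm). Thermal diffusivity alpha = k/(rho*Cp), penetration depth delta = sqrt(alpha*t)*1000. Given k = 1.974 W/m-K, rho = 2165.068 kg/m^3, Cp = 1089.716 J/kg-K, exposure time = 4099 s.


alpha = 1.974 / (2165.068 * 1089.716) = 8.3669e-07 m^2/s
alpha * t = 0.0034296
delta = sqrt(0.0034296) * 1000 = 58.563 mm

58.563 mm


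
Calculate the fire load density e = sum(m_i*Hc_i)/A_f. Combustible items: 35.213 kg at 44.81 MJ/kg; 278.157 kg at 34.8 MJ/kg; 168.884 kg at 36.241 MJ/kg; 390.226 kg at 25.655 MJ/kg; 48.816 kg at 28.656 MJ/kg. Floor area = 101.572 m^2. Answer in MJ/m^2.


Total energy = 35.213*44.81 + 278.157*34.8 + 168.884*36.241 + 390.226*25.655 + 48.816*28.656
= 1577.895 + 9679.864 + 6120.525 + 10011.25 + 1398.871
= 28788.40 MJ
e = 28788.40 / 101.572 = 283.43 MJ/m^2

283.43 MJ/m^2


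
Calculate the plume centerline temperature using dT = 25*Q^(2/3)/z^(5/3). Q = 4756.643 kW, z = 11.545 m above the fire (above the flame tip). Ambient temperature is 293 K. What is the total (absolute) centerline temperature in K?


Q^(2/3) = 282.84
z^(5/3) = 58.973
dT = 25 * 282.84 / 58.973 = 119.90 K
T = 293 + 119.90 = 412.90 K

412.90 K


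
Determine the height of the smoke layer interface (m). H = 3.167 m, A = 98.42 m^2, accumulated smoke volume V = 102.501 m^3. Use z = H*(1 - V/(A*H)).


V/(A*H) = 0.32885
1 - 0.32885 = 0.67115
z = 3.167 * 0.67115 = 2.1255 m

2.1255 m


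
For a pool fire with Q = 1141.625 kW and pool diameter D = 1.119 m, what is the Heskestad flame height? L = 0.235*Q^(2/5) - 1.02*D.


Q^(2/5) = 16.711
0.235 * Q^(2/5) = 3.9271
1.02 * D = 1.1414
L = 2.7858 m

2.7858 m


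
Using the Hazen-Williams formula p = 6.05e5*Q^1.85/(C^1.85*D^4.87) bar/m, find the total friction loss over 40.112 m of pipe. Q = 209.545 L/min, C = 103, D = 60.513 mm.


Q^1.85 = 19695
C^1.85 = 5293.6
D^4.87 = 4.7600e+08
p/m = 0.0047290 bar/m
p_total = 0.0047290 * 40.112 = 0.18969 bar

0.18969 bar


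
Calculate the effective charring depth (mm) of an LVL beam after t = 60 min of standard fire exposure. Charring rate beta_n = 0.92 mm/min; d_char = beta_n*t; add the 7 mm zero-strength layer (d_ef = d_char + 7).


d_char = 0.92 * 60 = 55.2 mm
d_ef = 55.2 + 1.0*7 = 62.2 mm

62.2 mm


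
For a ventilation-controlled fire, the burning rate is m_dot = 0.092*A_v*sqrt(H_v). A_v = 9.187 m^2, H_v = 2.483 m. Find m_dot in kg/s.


sqrt(H_v) = 1.5758
m_dot = 0.092 * 9.187 * 1.5758 = 1.3318 kg/s

1.3318 kg/s


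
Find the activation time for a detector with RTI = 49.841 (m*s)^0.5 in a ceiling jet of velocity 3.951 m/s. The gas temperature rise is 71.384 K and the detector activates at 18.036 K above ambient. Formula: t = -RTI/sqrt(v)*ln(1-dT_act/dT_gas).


dT_act/dT_gas = 0.25266
ln(1 - 0.25266) = -0.29124
t = -49.841 / sqrt(3.951) * -0.29124 = 7.3026 s

7.3026 s


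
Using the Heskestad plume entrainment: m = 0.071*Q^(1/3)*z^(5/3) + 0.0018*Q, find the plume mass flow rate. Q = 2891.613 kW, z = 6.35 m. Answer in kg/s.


Q^(1/3) = 14.247
z^(5/3) = 21.775
First term = 0.071 * 14.247 * 21.775 = 22.026
Second term = 0.0018 * 2891.613 = 5.2049
m = 27.231 kg/s

27.231 kg/s


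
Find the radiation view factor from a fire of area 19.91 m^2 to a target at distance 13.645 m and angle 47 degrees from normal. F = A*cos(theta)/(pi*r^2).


cos(47 deg) = 0.68200
pi*r^2 = 584.92
F = 19.91 * 0.68200 / 584.92 = 0.023214

0.023214


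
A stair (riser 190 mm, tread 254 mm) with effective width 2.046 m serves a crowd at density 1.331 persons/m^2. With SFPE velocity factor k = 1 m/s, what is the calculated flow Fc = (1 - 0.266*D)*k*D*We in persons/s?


1 - 0.266*D = 1 - 0.266*1.331 = 0.64595
Fs = 0.64595 * 1 * 1.331 = 0.85976 persons/(s*m)
Fc = 0.85976 * 2.046 = 1.7591 persons/s

1.7591 persons/s


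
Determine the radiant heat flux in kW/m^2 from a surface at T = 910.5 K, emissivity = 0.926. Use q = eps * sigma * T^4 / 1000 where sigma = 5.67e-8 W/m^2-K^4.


T^4 = 6.8726e+11
q = 0.926 * 5.67e-8 * 6.8726e+11 / 1000 = 36.084 kW/m^2

36.084 kW/m^2


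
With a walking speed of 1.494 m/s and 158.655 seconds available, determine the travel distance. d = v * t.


d = 1.494 * 158.655 = 237.03 m

237.03 m


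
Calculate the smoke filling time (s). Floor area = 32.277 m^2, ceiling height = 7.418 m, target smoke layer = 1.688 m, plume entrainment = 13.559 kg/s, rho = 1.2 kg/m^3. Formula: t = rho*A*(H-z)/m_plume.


H - z = 5.73 m
t = 1.2 * 32.277 * 5.73 / 13.559 = 16.368 s

16.368 s


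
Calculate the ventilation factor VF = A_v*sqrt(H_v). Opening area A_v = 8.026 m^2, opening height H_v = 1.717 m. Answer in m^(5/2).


sqrt(H_v) = 1.3103
VF = 8.026 * 1.3103 = 10.517 m^(5/2)

10.517 m^(5/2)


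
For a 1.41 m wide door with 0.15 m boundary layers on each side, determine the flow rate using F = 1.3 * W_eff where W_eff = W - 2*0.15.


W_eff = 1.41 - 0.30 = 1.11 m
F = 1.3 * 1.11 = 1.443 persons/s

1.443 persons/s


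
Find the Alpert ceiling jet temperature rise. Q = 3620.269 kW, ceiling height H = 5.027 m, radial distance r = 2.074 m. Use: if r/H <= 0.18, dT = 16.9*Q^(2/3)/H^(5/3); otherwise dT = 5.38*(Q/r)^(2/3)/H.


r/H = 2.074 / 5.027 = 0.41257
r/H > 0.18, so dT = 5.38*(Q/r)^(2/3)/H
Q/r = 1745.5
(Q/r)^(2/3) = 144.97
dT = 5.38 * 144.97 / 5.027 = 155.15 K

155.15 K


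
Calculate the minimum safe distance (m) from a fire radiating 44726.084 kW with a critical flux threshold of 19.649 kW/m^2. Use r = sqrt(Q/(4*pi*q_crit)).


4*pi*q_crit = 246.92
Q/(4*pi*q_crit) = 181.14
r = sqrt(181.14) = 13.459 m

13.459 m


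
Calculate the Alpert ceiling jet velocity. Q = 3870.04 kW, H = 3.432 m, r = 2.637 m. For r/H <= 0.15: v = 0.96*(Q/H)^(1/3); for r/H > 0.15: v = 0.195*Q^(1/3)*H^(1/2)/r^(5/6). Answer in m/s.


r/H = 2.637 / 3.432 = 0.76836
r/H > 0.15, so v = 0.195*Q^(1/3)*H^(1/2)/r^(5/6)
Q^(1/3) = 15.700
H^(1/2) = 1.8526
r^(5/6) = 2.2435
v = 0.195 * 15.700 * 1.8526 / 2.2435 = 2.5281 m/s

2.5281 m/s


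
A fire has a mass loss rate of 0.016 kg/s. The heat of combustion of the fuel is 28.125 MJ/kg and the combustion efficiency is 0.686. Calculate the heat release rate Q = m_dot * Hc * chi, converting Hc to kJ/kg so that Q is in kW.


Hc = 28.125 MJ/kg = 28.125 * 1000 kJ/kg = 28125 kJ/kg
Q = 0.016 kg/s * 28125 kJ/kg * 0.686 = 308.7 kW

308.7 kW


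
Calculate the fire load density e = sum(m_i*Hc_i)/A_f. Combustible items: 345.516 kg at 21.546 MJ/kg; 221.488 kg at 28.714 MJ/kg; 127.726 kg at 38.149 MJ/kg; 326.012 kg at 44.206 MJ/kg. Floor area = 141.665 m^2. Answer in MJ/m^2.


Total energy = 345.516*21.546 + 221.488*28.714 + 127.726*38.149 + 326.012*44.206
= 7444.488 + 6359.806 + 4872.619 + 14411.69
= 33088.60 MJ
e = 33088.60 / 141.665 = 233.57 MJ/m^2

233.57 MJ/m^2


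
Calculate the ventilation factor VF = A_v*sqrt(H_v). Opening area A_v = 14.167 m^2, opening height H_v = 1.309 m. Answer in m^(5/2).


sqrt(H_v) = 1.1441
VF = 14.167 * 1.1441 = 16.209 m^(5/2)

16.209 m^(5/2)


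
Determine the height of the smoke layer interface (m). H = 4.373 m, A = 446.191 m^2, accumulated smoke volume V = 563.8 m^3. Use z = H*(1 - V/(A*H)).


V/(A*H) = 0.28895
1 - 0.28895 = 0.71105
z = 4.373 * 0.71105 = 3.1094 m

3.1094 m


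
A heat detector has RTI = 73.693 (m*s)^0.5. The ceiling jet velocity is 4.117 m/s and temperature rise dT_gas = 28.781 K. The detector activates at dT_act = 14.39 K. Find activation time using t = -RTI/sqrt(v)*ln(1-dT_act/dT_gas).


dT_act/dT_gas = 0.49998
ln(1 - 0.49998) = -0.69311
t = -73.693 / sqrt(4.117) * -0.69311 = 25.173 s

25.173 s


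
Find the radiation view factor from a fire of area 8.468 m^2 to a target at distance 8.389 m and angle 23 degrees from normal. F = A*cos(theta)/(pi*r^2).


cos(23 deg) = 0.92050
pi*r^2 = 221.09
F = 8.468 * 0.92050 / 221.09 = 0.035256

0.035256


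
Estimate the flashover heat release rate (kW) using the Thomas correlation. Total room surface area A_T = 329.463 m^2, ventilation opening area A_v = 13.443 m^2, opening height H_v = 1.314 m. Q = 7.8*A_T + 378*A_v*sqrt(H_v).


7.8*A_T = 2569.8
sqrt(H_v) = 1.1463
378*A_v*sqrt(H_v) = 5824.9
Q = 2569.8 + 5824.9 = 8394.7 kW

8394.7 kW


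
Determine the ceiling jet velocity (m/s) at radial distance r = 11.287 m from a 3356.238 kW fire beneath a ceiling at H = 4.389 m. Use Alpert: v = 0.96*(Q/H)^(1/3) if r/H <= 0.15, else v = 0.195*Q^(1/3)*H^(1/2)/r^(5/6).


r/H = 11.287 / 4.389 = 2.5717
r/H > 0.15, so v = 0.195*Q^(1/3)*H^(1/2)/r^(5/6)
Q^(1/3) = 14.972
H^(1/2) = 2.0950
r^(5/6) = 7.5361
v = 0.195 * 14.972 * 2.0950 / 7.5361 = 0.81162 m/s

0.81162 m/s


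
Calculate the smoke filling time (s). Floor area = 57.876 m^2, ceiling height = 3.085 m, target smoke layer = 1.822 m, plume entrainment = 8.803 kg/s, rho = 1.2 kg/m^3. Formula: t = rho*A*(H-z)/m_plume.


H - z = 1.263 m
t = 1.2 * 57.876 * 1.263 / 8.803 = 9.9644 s

9.9644 s


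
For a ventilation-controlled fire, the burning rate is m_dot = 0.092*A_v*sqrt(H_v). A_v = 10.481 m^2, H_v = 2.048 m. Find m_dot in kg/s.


sqrt(H_v) = 1.4311
m_dot = 0.092 * 10.481 * 1.4311 = 1.3799 kg/s

1.3799 kg/s


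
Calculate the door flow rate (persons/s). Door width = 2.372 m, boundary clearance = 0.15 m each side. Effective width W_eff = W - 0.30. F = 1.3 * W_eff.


W_eff = 2.372 - 0.30 = 2.072 m
F = 1.3 * 2.072 = 2.6936 persons/s

2.6936 persons/s


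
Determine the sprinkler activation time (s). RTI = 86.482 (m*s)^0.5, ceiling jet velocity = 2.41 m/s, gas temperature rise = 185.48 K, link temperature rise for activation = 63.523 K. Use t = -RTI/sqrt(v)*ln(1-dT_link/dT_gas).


dT_link/dT_gas = 0.34248
ln(1 - 0.34248) = -0.41928
t = -86.482 / sqrt(2.41) * -0.41928 = 23.357 s

23.357 s


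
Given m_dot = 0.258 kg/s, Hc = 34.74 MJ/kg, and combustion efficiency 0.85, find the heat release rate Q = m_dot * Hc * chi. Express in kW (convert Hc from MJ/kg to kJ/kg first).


Hc = 34.74 MJ/kg = 34.74 * 1000 kJ/kg = 34740 kJ/kg
Q = 0.258 kg/s * 34740 kJ/kg * 0.85 = 7618.482 kW

7618.482 kW


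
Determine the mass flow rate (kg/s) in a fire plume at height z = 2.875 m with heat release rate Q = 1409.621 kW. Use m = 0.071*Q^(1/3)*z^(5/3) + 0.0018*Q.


Q^(1/3) = 11.212
z^(5/3) = 5.8129
First term = 0.071 * 11.212 * 5.8129 = 4.6276
Second term = 0.0018 * 1409.621 = 2.5373
m = 7.1649 kg/s

7.1649 kg/s


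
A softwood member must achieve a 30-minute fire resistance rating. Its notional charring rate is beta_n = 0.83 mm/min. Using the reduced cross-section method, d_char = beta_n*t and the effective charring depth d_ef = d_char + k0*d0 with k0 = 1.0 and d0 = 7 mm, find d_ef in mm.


d_char = 0.83 * 30 = 24.9 mm
d_ef = 24.9 + 1.0*7 = 31.9 mm

31.9 mm


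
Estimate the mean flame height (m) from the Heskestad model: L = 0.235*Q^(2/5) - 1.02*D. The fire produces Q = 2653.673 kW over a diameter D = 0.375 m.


Q^(2/5) = 23.417
0.235 * Q^(2/5) = 5.5031
1.02 * D = 0.38250
L = 5.1206 m

5.1206 m


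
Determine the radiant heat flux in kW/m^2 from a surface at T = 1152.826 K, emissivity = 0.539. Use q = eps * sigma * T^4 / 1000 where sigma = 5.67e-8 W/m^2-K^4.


T^4 = 1.7663e+12
q = 0.539 * 5.67e-8 * 1.7663e+12 / 1000 = 53.979 kW/m^2

53.979 kW/m^2


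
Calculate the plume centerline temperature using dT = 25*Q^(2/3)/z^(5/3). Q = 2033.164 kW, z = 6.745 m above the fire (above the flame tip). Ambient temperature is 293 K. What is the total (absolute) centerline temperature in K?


Q^(2/3) = 160.49
z^(5/3) = 24.079
dT = 25 * 160.49 / 24.079 = 166.63 K
T = 293 + 166.63 = 459.63 K

459.63 K


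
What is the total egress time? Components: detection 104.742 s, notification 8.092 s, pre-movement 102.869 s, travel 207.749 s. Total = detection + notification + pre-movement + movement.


Total = 104.742 + 8.092 + 102.869 + 207.749 = 423.452 s

423.452 s


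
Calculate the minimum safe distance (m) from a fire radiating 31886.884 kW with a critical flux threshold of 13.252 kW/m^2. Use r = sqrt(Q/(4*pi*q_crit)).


4*pi*q_crit = 166.53
Q/(4*pi*q_crit) = 191.48
r = sqrt(191.48) = 13.838 m

13.838 m


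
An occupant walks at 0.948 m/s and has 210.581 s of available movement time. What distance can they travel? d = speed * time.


d = 0.948 * 210.581 = 199.63 m

199.63 m


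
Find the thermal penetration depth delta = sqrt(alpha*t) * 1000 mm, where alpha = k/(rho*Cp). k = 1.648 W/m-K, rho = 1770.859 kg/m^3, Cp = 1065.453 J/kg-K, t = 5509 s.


alpha = 1.648 / (1770.859 * 1065.453) = 8.7345e-07 m^2/s
alpha * t = 0.0048118
delta = sqrt(0.0048118) * 1000 = 69.367 mm

69.367 mm


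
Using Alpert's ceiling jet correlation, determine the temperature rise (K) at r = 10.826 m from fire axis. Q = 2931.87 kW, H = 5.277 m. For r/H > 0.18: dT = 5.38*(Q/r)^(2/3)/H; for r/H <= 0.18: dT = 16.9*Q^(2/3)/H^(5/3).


r/H = 10.826 / 5.277 = 2.0515
r/H > 0.18, so dT = 5.38*(Q/r)^(2/3)/H
Q/r = 270.82
(Q/r)^(2/3) = 41.859
dT = 5.38 * 41.859 / 5.277 = 42.676 K

42.676 K


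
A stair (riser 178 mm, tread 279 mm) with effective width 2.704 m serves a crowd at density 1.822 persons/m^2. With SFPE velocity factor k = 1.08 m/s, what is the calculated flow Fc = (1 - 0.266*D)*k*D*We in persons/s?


1 - 0.266*D = 1 - 0.266*1.822 = 0.51535
Fs = 0.51535 * 1.08 * 1.822 = 1.0141 persons/(s*m)
Fc = 1.0141 * 2.704 = 2.7421 persons/s

2.7421 persons/s


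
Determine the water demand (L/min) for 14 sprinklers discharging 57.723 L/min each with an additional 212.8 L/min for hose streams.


Sprinkler demand = 14 * 57.723 = 808.122 L/min
Total = 808.122 + 212.8 = 1020.922 L/min

1020.922 L/min


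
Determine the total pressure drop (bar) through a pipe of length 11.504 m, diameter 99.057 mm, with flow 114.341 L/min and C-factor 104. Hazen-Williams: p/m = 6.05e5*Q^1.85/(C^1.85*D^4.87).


Q^1.85 = 6422.0
C^1.85 = 5389.0
D^4.87 = 5.2476e+09
p/m = 0.00013739 bar/m
p_total = 0.00013739 * 11.504 = 0.0015805 bar

0.0015805 bar


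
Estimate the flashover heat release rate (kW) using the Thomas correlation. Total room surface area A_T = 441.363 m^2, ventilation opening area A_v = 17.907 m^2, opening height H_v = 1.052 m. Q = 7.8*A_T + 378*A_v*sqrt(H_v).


7.8*A_T = 3442.6
sqrt(H_v) = 1.0257
378*A_v*sqrt(H_v) = 6942.6
Q = 3442.6 + 6942.6 = 10385 kW

10385 kW


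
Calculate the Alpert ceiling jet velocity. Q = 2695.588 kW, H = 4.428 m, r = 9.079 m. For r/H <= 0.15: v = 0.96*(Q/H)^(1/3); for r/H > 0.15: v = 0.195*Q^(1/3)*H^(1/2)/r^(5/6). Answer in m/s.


r/H = 9.079 / 4.428 = 2.0504
r/H > 0.15, so v = 0.195*Q^(1/3)*H^(1/2)/r^(5/6)
Q^(1/3) = 13.917
H^(1/2) = 2.1043
r^(5/6) = 6.2859
v = 0.195 * 13.917 * 2.1043 / 6.2859 = 0.90850 m/s

0.90850 m/s


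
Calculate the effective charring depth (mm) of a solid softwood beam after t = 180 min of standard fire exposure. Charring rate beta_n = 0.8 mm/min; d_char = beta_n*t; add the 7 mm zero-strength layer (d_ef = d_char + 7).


d_char = 0.8 * 180 = 144 mm
d_ef = 144 + 1.0*7 = 151 mm

151 mm


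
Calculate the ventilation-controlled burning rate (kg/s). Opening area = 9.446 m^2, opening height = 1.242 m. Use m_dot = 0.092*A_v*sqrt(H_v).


sqrt(H_v) = 1.1145
m_dot = 0.092 * 9.446 * 1.1145 = 0.96849 kg/s

0.96849 kg/s


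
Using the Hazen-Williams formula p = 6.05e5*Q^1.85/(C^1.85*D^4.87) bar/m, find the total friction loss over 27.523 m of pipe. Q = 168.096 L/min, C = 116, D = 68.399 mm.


Q^1.85 = 13100
C^1.85 = 6595.5
D^4.87 = 8.6436e+08
p/m = 0.0013903 bar/m
p_total = 0.0013903 * 27.523 = 0.038264 bar

0.038264 bar


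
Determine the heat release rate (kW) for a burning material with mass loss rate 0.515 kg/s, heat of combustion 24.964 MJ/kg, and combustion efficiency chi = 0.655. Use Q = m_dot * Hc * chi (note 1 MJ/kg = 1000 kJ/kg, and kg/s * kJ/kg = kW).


Hc = 24.964 MJ/kg = 24.964 * 1000 kJ/kg = 24964 kJ/kg
Q = 0.515 kg/s * 24964 kJ/kg * 0.655 = 8421.0 kW

8421.0 kW


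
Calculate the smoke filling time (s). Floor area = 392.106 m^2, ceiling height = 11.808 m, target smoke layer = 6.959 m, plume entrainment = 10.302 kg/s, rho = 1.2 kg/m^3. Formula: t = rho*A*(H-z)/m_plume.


H - z = 4.849 m
t = 1.2 * 392.106 * 4.849 / 10.302 = 221.47 s

221.47 s


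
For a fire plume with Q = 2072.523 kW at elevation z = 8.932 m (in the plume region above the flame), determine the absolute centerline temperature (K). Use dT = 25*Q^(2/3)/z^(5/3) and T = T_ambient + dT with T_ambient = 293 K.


Q^(2/3) = 162.55
z^(5/3) = 38.452
dT = 25 * 162.55 / 38.452 = 105.69 K
T = 293 + 105.69 = 398.69 K

398.69 K


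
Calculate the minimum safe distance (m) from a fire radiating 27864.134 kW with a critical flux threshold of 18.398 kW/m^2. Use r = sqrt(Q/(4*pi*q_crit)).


4*pi*q_crit = 231.20
Q/(4*pi*q_crit) = 120.52
r = sqrt(120.52) = 10.978 m

10.978 m


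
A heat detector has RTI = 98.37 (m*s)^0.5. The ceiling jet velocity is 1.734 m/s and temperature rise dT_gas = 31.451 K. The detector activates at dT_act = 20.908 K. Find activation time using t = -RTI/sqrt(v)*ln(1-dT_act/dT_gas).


dT_act/dT_gas = 0.66478
ln(1 - 0.66478) = -1.0930
t = -98.37 / sqrt(1.734) * -1.0930 = 81.648 s

81.648 s


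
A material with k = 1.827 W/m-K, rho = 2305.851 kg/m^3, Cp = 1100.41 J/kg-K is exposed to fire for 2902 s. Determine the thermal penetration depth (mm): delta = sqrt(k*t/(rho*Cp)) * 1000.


alpha = 1.827 / (2305.851 * 1100.41) = 7.2003e-07 m^2/s
alpha * t = 0.0020895
delta = sqrt(0.0020895) * 1000 = 45.711 mm

45.711 mm


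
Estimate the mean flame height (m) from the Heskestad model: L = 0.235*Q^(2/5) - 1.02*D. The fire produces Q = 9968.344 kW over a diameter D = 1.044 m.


Q^(2/5) = 39.760
0.235 * Q^(2/5) = 9.3437
1.02 * D = 1.0649
L = 8.2788 m

8.2788 m


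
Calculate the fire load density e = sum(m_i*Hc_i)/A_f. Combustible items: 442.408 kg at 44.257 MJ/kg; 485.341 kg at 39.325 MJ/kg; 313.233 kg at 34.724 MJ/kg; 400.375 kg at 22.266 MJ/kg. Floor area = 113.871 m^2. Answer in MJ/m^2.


Total energy = 442.408*44.257 + 485.341*39.325 + 313.233*34.724 + 400.375*22.266
= 19579.65 + 19086.03 + 10876.70 + 8914.750
= 58457.14 MJ
e = 58457.14 / 113.871 = 513.36 MJ/m^2

513.36 MJ/m^2


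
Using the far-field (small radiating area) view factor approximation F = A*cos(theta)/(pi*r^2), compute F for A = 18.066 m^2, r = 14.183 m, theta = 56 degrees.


cos(56 deg) = 0.55919
pi*r^2 = 631.95
F = 18.066 * 0.55919 / 631.95 = 0.015986

0.015986


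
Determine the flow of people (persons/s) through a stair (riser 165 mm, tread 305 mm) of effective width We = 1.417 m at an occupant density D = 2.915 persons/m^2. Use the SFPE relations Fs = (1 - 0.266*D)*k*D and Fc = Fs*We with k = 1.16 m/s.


1 - 0.266*D = 1 - 0.266*2.915 = 0.22461
Fs = 0.22461 * 1.16 * 2.915 = 0.75950 persons/(s*m)
Fc = 0.75950 * 1.417 = 1.0762 persons/s

1.0762 persons/s


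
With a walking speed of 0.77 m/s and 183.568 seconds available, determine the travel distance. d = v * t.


d = 0.77 * 183.568 = 141.35 m

141.35 m


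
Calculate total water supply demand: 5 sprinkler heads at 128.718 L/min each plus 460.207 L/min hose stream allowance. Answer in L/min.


Sprinkler demand = 5 * 128.718 = 643.59 L/min
Total = 643.59 + 460.207 = 1103.797 L/min

1103.797 L/min


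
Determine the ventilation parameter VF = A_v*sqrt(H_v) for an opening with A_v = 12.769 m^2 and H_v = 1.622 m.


sqrt(H_v) = 1.2736
VF = 12.769 * 1.2736 = 16.262 m^(5/2)

16.262 m^(5/2)


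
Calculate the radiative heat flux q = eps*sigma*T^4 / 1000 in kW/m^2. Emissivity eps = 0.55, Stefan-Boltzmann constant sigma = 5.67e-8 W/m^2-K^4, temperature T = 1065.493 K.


T^4 = 1.2889e+12
q = 0.55 * 5.67e-8 * 1.2889e+12 / 1000 = 40.193 kW/m^2

40.193 kW/m^2


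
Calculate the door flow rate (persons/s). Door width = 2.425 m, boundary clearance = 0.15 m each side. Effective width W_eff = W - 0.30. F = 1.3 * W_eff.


W_eff = 2.425 - 0.30 = 2.125 m
F = 1.3 * 2.125 = 2.7625 persons/s

2.7625 persons/s


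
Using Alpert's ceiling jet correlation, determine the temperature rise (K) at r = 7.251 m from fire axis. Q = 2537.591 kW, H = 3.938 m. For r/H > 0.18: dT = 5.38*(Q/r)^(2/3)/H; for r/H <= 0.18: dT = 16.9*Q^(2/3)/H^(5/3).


r/H = 7.251 / 3.938 = 1.8413
r/H > 0.18, so dT = 5.38*(Q/r)^(2/3)/H
Q/r = 349.96
(Q/r)^(2/3) = 49.661
dT = 5.38 * 49.661 / 3.938 = 67.846 K

67.846 K


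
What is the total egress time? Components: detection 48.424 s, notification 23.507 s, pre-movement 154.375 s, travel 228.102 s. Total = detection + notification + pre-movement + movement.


Total = 48.424 + 23.507 + 154.375 + 228.102 = 454.408 s

454.408 s


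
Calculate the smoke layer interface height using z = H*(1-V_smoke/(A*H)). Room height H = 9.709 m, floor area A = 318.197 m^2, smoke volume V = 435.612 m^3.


V/(A*H) = 0.14100
1 - 0.14100 = 0.85900
z = 9.709 * 0.85900 = 8.3400 m

8.3400 m


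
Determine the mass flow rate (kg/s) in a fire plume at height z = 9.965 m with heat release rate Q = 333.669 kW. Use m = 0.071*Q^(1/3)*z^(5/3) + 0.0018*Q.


Q^(1/3) = 6.9359
z^(5/3) = 46.145
First term = 0.071 * 6.9359 * 46.145 = 22.724
Second term = 0.0018 * 333.669 = 0.60060
m = 23.325 kg/s

23.325 kg/s


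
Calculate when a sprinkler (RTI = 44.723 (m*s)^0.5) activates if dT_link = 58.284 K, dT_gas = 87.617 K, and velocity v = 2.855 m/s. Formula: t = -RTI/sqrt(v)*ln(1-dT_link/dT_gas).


dT_link/dT_gas = 0.66521
ln(1 - 0.66521) = -1.0943
t = -44.723 / sqrt(2.855) * -1.0943 = 28.963 s

28.963 s


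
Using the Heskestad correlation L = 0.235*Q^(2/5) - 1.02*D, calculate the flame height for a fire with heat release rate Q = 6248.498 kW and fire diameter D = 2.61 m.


Q^(2/5) = 32.985
0.235 * Q^(2/5) = 7.7514
1.02 * D = 2.6622
L = 5.0892 m

5.0892 m


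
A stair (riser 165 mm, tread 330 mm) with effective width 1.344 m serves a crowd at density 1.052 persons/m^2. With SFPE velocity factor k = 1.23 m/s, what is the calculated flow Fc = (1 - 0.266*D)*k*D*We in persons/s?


1 - 0.266*D = 1 - 0.266*1.052 = 0.72017
Fs = 0.72017 * 1.23 * 1.052 = 0.93187 persons/(s*m)
Fc = 0.93187 * 1.344 = 1.2524 persons/s

1.2524 persons/s


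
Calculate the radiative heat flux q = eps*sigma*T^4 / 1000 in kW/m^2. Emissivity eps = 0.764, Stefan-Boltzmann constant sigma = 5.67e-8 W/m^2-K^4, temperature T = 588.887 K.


T^4 = 1.2026e+11
q = 0.764 * 5.67e-8 * 1.2026e+11 / 1000 = 5.2096 kW/m^2

5.2096 kW/m^2


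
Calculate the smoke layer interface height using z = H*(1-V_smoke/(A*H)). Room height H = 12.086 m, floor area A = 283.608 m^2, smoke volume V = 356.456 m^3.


V/(A*H) = 0.10399
1 - 0.10399 = 0.89601
z = 12.086 * 0.89601 = 10.829 m

10.829 m


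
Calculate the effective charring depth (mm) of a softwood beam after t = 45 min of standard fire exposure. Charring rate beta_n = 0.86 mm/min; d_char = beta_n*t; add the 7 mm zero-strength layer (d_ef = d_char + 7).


d_char = 0.86 * 45 = 38.7 mm
d_ef = 38.7 + 1.0*7 = 45.7 mm

45.7 mm


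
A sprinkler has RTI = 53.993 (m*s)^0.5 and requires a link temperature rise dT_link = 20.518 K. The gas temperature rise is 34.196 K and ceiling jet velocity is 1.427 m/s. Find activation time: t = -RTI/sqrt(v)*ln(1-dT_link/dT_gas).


dT_link/dT_gas = 0.60001
ln(1 - 0.60001) = -0.91632
t = -53.993 / sqrt(1.427) * -0.91632 = 41.416 s

41.416 s


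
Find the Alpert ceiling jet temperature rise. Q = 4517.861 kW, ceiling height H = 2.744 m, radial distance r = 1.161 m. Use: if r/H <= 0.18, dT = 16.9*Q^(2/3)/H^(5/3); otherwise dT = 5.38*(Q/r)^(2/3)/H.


r/H = 1.161 / 2.744 = 0.42310
r/H > 0.18, so dT = 5.38*(Q/r)^(2/3)/H
Q/r = 3891.4
(Q/r)^(2/3) = 247.40
dT = 5.38 * 247.40 / 2.744 = 485.06 K

485.06 K


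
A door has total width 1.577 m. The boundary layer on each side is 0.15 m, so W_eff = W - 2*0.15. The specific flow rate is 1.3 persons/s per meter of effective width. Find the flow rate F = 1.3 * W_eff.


W_eff = 1.577 - 0.30 = 1.277 m
F = 1.3 * 1.277 = 1.6601 persons/s

1.6601 persons/s


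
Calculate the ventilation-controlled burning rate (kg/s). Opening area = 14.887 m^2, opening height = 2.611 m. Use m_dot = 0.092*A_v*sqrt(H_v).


sqrt(H_v) = 1.6159
m_dot = 0.092 * 14.887 * 1.6159 = 2.2131 kg/s

2.2131 kg/s


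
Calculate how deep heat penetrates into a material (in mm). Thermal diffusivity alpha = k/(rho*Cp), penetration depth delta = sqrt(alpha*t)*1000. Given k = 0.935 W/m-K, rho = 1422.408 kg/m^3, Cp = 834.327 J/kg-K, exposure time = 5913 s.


alpha = 0.935 / (1422.408 * 834.327) = 7.8786e-07 m^2/s
alpha * t = 0.0046586
delta = sqrt(0.0046586) * 1000 = 68.254 mm

68.254 mm


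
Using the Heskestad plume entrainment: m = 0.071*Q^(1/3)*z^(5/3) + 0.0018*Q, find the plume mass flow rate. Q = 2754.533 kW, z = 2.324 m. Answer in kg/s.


Q^(1/3) = 14.018
z^(5/3) = 4.0775
First term = 0.071 * 14.018 * 4.0775 = 4.0582
Second term = 0.0018 * 2754.533 = 4.9582
m = 9.0164 kg/s

9.0164 kg/s


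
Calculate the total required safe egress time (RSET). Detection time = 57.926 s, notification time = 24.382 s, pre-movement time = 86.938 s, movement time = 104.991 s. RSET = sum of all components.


Total = 57.926 + 24.382 + 86.938 + 104.991 = 274.237 s

274.237 s


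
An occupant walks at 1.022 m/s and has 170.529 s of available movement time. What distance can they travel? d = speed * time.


d = 1.022 * 170.529 = 174.28 m

174.28 m


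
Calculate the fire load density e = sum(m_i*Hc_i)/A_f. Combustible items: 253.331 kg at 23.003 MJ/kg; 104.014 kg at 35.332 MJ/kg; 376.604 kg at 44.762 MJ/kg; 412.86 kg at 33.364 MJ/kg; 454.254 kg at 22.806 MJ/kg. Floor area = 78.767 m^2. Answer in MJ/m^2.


Total energy = 253.331*23.003 + 104.014*35.332 + 376.604*44.762 + 412.86*33.364 + 454.254*22.806
= 5827.373 + 3675.023 + 16857.55 + 13774.66 + 10359.72
= 50494.32 MJ
e = 50494.32 / 78.767 = 641.06 MJ/m^2

641.06 MJ/m^2


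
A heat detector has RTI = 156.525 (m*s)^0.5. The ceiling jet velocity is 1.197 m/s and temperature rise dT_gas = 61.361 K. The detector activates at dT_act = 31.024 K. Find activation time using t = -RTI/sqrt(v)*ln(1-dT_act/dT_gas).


dT_act/dT_gas = 0.50560
ln(1 - 0.50560) = -0.70441
t = -156.525 / sqrt(1.197) * -0.70441 = 100.78 s

100.78 s


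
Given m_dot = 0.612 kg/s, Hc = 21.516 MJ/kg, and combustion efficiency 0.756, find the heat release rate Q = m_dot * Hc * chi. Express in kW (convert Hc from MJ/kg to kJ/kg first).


Hc = 21.516 MJ/kg = 21.516 * 1000 kJ/kg = 21516 kJ/kg
Q = 0.612 kg/s * 21516 kJ/kg * 0.756 = 9954.9 kW

9954.9 kW


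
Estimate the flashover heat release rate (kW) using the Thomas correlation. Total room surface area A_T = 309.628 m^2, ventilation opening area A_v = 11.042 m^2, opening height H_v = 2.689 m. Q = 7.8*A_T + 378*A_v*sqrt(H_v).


7.8*A_T = 2415.1
sqrt(H_v) = 1.6398
378*A_v*sqrt(H_v) = 6844.4
Q = 2415.1 + 6844.4 = 9259.5 kW

9259.5 kW


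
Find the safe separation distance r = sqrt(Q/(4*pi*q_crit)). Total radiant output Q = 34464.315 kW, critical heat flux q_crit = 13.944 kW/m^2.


4*pi*q_crit = 175.23
Q/(4*pi*q_crit) = 196.69
r = sqrt(196.69) = 14.024 m

14.024 m


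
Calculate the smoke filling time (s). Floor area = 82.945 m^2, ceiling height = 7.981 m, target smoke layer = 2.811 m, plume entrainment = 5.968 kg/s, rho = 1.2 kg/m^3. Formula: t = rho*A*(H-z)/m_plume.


H - z = 5.17 m
t = 1.2 * 82.945 * 5.17 / 5.968 = 86.225 s

86.225 s


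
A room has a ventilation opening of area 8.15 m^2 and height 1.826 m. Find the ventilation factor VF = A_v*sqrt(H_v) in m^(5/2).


sqrt(H_v) = 1.3513
VF = 8.15 * 1.3513 = 11.013 m^(5/2)

11.013 m^(5/2)


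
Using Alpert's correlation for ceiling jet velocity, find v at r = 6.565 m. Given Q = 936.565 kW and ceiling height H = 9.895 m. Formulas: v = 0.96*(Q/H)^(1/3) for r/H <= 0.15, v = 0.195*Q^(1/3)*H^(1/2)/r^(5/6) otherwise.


r/H = 6.565 / 9.895 = 0.66347
r/H > 0.15, so v = 0.195*Q^(1/3)*H^(1/2)/r^(5/6)
Q^(1/3) = 9.7839
H^(1/2) = 3.1456
r^(5/6) = 4.7977
v = 0.195 * 9.7839 * 3.1456 / 4.7977 = 1.2509 m/s

1.2509 m/s


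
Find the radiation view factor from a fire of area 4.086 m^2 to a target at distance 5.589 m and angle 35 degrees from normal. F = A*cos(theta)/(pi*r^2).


cos(35 deg) = 0.81915
pi*r^2 = 98.134
F = 4.086 * 0.81915 / 98.134 = 0.034107

0.034107


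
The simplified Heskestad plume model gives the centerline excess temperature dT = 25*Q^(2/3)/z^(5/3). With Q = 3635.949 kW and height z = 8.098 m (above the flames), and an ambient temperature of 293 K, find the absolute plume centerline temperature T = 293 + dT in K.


Q^(2/3) = 236.45
z^(5/3) = 32.656
dT = 25 * 236.45 / 32.656 = 181.02 K
T = 293 + 181.02 = 474.02 K

474.02 K


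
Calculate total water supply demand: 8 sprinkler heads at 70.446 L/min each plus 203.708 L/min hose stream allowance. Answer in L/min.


Sprinkler demand = 8 * 70.446 = 563.568 L/min
Total = 563.568 + 203.708 = 767.276 L/min

767.276 L/min


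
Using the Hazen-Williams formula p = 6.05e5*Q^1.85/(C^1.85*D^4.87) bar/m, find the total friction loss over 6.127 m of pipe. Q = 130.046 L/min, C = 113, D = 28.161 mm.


Q^1.85 = 8148.5
C^1.85 = 6283.4
D^4.87 = 1.1476e+07
p/m = 0.068368 bar/m
p_total = 0.068368 * 6.127 = 0.41889 bar

0.41889 bar


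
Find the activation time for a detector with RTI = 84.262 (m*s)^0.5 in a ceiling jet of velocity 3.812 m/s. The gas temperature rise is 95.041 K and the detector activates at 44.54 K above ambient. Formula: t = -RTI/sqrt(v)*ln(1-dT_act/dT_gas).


dT_act/dT_gas = 0.46864
ln(1 - 0.46864) = -0.63232
t = -84.262 / sqrt(3.812) * -0.63232 = 27.289 s

27.289 s


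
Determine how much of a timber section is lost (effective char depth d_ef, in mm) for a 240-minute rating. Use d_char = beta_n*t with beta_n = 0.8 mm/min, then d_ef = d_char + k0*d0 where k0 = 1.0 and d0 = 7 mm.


d_char = 0.8 * 240 = 192 mm
d_ef = 192 + 1.0*7 = 199 mm

199 mm


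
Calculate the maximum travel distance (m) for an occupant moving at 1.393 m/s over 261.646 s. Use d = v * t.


d = 1.393 * 261.646 = 364.47 m

364.47 m


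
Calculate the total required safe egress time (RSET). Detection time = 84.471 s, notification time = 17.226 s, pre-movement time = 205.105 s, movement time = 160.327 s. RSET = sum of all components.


Total = 84.471 + 17.226 + 205.105 + 160.327 = 467.129 s

467.129 s


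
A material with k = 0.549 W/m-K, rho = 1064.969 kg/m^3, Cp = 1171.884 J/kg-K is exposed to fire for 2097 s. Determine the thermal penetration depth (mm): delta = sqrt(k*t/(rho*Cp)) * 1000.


alpha = 0.549 / (1064.969 * 1171.884) = 4.3990e-07 m^2/s
alpha * t = 0.00092246
delta = sqrt(0.00092246) * 1000 = 30.372 mm

30.372 mm


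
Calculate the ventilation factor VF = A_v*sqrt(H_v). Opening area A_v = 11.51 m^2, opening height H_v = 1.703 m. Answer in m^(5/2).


sqrt(H_v) = 1.3050
VF = 11.51 * 1.3050 = 15.020 m^(5/2)

15.020 m^(5/2)


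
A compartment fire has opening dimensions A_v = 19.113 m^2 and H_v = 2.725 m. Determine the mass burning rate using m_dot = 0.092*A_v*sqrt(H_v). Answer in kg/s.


sqrt(H_v) = 1.6508
m_dot = 0.092 * 19.113 * 1.6508 = 2.9027 kg/s

2.9027 kg/s


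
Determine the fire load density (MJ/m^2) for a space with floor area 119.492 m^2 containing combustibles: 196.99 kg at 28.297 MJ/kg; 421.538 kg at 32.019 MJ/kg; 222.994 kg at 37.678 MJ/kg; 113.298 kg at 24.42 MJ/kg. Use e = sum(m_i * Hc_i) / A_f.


Total energy = 196.99*28.297 + 421.538*32.019 + 222.994*37.678 + 113.298*24.42
= 5574.226 + 13497.23 + 8401.968 + 2766.737
= 30240.16 MJ
e = 30240.16 / 119.492 = 253.07 MJ/m^2

253.07 MJ/m^2


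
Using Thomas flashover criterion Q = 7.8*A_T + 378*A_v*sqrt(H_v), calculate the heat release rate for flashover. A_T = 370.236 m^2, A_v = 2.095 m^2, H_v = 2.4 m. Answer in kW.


7.8*A_T = 2887.8
sqrt(H_v) = 1.5492
378*A_v*sqrt(H_v) = 1226.8
Q = 2887.8 + 1226.8 = 4114.7 kW

4114.7 kW


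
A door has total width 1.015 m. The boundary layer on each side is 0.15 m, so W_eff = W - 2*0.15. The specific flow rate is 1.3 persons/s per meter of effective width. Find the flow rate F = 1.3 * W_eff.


W_eff = 1.015 - 0.30 = 0.715 m
F = 1.3 * 0.715 = 0.92950 persons/s

0.92950 persons/s


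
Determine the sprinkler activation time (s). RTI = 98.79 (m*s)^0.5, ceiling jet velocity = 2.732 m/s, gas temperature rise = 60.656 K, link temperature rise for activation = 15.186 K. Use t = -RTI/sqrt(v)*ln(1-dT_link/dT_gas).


dT_link/dT_gas = 0.25036
ln(1 - 0.25036) = -0.28817
t = -98.79 / sqrt(2.732) * -0.28817 = 17.223 s

17.223 s


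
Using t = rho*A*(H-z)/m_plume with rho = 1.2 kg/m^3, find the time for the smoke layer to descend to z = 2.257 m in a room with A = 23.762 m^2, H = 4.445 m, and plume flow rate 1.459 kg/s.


H - z = 2.188 m
t = 1.2 * 23.762 * 2.188 / 1.459 = 42.762 s

42.762 s


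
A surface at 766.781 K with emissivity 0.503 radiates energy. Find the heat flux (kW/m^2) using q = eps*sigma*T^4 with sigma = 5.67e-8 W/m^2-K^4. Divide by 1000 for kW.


T^4 = 3.4569e+11
q = 0.503 * 5.67e-8 * 3.4569e+11 / 1000 = 9.8591 kW/m^2

9.8591 kW/m^2


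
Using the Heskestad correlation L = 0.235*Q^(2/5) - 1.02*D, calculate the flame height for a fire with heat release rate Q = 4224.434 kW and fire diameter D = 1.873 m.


Q^(2/5) = 28.204
0.235 * Q^(2/5) = 6.6279
1.02 * D = 1.9105
L = 4.7174 m

4.7174 m


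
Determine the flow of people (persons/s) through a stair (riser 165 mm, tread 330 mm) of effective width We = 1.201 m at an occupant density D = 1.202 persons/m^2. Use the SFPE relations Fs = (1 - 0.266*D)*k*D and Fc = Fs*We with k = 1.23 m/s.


1 - 0.266*D = 1 - 0.266*1.202 = 0.68027
Fs = 0.68027 * 1.23 * 1.202 = 1.0057 persons/(s*m)
Fc = 1.0057 * 1.201 = 1.2079 persons/s

1.2079 persons/s


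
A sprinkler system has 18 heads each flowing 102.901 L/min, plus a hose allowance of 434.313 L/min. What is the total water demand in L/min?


Sprinkler demand = 18 * 102.901 = 1852.218 L/min
Total = 1852.218 + 434.313 = 2286.531 L/min

2286.531 L/min


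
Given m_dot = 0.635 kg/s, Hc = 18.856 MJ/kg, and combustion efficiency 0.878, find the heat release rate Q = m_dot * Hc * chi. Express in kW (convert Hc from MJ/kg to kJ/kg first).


Hc = 18.856 MJ/kg = 18.856 * 1000 kJ/kg = 18856 kJ/kg
Q = 0.635 kg/s * 18856 kJ/kg * 0.878 = 10513 kW

10513 kW


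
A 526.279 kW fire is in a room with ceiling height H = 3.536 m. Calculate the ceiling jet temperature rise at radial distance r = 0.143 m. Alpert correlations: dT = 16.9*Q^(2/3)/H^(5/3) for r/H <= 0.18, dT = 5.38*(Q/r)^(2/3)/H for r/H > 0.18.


r/H = 0.143 / 3.536 = 0.040441
r/H <= 0.18, so dT = 16.9*Q^(2/3)/H^(5/3)
Q^(2/3) = 65.184
H^(5/3) = 8.2071
dT = 16.9 * 65.184 / 8.2071 = 134.23 K

134.23 K


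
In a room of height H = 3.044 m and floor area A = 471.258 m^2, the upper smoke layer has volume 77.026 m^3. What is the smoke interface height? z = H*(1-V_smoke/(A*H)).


V/(A*H) = 0.053695
1 - 0.053695 = 0.94630
z = 3.044 * 0.94630 = 2.8806 m

2.8806 m


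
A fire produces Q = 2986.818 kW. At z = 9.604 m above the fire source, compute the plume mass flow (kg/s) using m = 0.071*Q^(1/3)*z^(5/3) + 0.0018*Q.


Q^(1/3) = 14.401
z^(5/3) = 43.393
First term = 0.071 * 14.401 * 43.393 = 44.369
Second term = 0.0018 * 2986.818 = 5.3763
m = 49.745 kg/s

49.745 kg/s


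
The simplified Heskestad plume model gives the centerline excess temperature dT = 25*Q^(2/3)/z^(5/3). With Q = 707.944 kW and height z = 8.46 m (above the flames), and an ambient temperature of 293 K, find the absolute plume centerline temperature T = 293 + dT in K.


Q^(2/3) = 79.433
z^(5/3) = 35.125
dT = 25 * 79.433 / 35.125 = 56.536 K
T = 293 + 56.536 = 349.54 K

349.54 K


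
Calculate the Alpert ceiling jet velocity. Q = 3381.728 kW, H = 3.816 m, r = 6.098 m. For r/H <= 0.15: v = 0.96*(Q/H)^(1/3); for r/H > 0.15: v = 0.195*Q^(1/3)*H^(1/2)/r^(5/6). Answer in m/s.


r/H = 6.098 / 3.816 = 1.5980
r/H > 0.15, so v = 0.195*Q^(1/3)*H^(1/2)/r^(5/6)
Q^(1/3) = 15.010
H^(1/2) = 1.9535
r^(5/6) = 4.5115
v = 0.195 * 15.010 * 1.9535 / 4.5115 = 1.2673 m/s

1.2673 m/s


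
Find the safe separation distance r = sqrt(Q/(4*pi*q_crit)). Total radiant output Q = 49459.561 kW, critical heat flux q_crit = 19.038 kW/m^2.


4*pi*q_crit = 239.24
Q/(4*pi*q_crit) = 206.74
r = sqrt(206.74) = 14.378 m

14.378 m


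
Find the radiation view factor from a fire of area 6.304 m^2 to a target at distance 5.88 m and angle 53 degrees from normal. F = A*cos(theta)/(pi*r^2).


cos(53 deg) = 0.60182
pi*r^2 = 108.62
F = 6.304 * 0.60182 / 108.62 = 0.034928

0.034928


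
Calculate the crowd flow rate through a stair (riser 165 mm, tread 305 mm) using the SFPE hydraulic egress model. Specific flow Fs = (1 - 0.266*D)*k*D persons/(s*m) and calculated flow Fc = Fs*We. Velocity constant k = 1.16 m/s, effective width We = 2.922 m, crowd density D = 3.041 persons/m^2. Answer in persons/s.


1 - 0.266*D = 1 - 0.266*3.041 = 0.19109
Fs = 0.19109 * 1.16 * 3.041 = 0.67410 persons/(s*m)
Fc = 0.67410 * 2.922 = 1.9697 persons/s

1.9697 persons/s


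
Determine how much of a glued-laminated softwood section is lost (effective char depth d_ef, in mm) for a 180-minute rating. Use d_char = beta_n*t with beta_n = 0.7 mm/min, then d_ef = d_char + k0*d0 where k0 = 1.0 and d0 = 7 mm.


d_char = 0.7 * 180 = 126 mm
d_ef = 126 + 1.0*7 = 133 mm

133 mm


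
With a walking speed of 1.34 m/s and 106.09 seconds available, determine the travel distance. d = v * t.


d = 1.34 * 106.09 = 142.16 m

142.16 m


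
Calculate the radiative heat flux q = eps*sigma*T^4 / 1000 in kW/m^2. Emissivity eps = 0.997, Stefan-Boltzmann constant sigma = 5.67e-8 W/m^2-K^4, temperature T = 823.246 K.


T^4 = 4.5932e+11
q = 0.997 * 5.67e-8 * 4.5932e+11 / 1000 = 25.966 kW/m^2

25.966 kW/m^2


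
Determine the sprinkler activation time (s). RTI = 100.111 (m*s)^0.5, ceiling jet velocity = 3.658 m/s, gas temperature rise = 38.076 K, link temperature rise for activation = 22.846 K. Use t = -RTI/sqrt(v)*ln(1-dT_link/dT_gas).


dT_link/dT_gas = 0.60001
ln(1 - 0.60001) = -0.91632
t = -100.111 / sqrt(3.658) * -0.91632 = 47.963 s

47.963 s


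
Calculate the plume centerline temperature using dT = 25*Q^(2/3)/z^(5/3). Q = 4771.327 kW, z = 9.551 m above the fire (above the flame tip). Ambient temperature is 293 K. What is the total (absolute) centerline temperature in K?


Q^(2/3) = 283.42
z^(5/3) = 42.995
dT = 25 * 283.42 / 42.995 = 164.80 K
T = 293 + 164.80 = 457.80 K

457.80 K


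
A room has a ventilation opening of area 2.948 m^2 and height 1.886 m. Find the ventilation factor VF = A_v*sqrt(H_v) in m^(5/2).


sqrt(H_v) = 1.3733
VF = 2.948 * 1.3733 = 4.0485 m^(5/2)

4.0485 m^(5/2)


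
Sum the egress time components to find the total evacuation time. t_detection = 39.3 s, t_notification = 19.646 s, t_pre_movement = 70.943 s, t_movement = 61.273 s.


Total = 39.3 + 19.646 + 70.943 + 61.273 = 191.162 s

191.162 s
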